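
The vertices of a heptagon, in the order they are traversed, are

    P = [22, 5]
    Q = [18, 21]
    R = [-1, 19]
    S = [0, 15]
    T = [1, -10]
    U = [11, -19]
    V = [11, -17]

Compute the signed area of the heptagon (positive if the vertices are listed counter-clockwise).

Apply the surveyor's formula: 2A = Σ (x_i·y_{i+1} − x_{i+1}·y_i), indices taken mod 7.
Σ = (372) + (363) + (-15) + (-15) + (91) + (22) + (429) = 1247
Signed area = Σ/2 = 623.5 (positive ⇒ counter-clockwise traversal).

623.5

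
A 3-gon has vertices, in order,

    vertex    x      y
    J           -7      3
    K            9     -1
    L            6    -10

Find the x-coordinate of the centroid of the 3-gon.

Apply the surveyor's formula. First the cross-terms c_i = x_i·y_{i+1} − x_{i+1}·y_i:
  -20, -84, -52  ⇒  2A = -156, A = -78.
Then Σ (x_i + x_{i+1})·c_i = -1248, so x̄ = -1248 / (6·(-78)) = 8/3.

8/3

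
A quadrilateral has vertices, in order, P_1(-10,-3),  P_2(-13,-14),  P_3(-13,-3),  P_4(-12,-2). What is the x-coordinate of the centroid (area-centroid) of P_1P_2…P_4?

-431/36

Apply Gauss's area formula. First the cross-terms c_i = x_i·y_{i+1} − x_{i+1}·y_i:
  101, -143, -10, 16  ⇒  2A = -36, A = -18.
Then Σ (x_i + x_{i+1})·c_i = 1293, so x̄ = 1293 / (6·(-18)) = -431/36.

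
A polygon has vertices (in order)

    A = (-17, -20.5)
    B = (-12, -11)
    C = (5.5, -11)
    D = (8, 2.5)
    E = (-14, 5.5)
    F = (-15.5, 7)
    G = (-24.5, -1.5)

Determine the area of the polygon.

A→B: (-17)(-11) − (-12)(-20.5) = -59
B→C: (-12)(-11) − (5.5)(-11) = 192.5
C→D: (5.5)(2.5) − (8)(-11) = 101.75
D→E: (8)(5.5) − (-14)(2.5) = 79
E→F: (-14)(7) − (-15.5)(5.5) = -12.75
F→G: (-15.5)(-1.5) − (-24.5)(7) = 194.75
G→A: (-24.5)(-20.5) − (-17)(-1.5) = 476.75
Σ = 973
Area = |Σ|/2 = 486.5.

486.5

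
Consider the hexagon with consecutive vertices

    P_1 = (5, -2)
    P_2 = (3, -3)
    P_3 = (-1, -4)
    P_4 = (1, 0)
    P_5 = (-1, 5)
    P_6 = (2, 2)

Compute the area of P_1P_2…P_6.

Apply the shoelace formula: 2A = Σ (x_i·y_{i+1} − x_{i+1}·y_i), indices taken mod 6.
P_1→P_2: (5)(-3) − (3)(-2) = -9
P_2→P_3: (3)(-4) − (-1)(-3) = -15
P_3→P_4: (-1)(0) − (1)(-4) = 4
P_4→P_5: (1)(5) − (-1)(0) = 5
P_5→P_6: (-1)(2) − (2)(5) = -12
P_6→P_1: (2)(-2) − (5)(2) = -14
Σ = -41
Area = |Σ|/2 = 20.5.

20.5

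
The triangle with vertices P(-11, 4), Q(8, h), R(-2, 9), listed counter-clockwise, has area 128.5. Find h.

The doubled signed area Σ (x_i y_{i+1} − x_{i+1} y_i) is linear in h.
With h=0 it equals 131; the coefficient of h is -9 (from the two edges through Q).
So -9·h + 131 = 2·128.5 = 257 ⇒ h = -14.

-14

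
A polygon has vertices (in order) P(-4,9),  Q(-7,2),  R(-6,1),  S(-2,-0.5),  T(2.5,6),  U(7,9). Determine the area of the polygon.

66.875

P→Q: (-4)(2) − (-7)(9) = 55
Q→R: (-7)(1) − (-6)(2) = 5
R→S: (-6)(-0.5) − (-2)(1) = 5
S→T: (-2)(6) − (2.5)(-0.5) = -10.75
T→U: (2.5)(9) − (7)(6) = -19.5
U→P: (7)(9) − (-4)(9) = 99
Σ = 133.75
Area = |Σ|/2 = 66.875.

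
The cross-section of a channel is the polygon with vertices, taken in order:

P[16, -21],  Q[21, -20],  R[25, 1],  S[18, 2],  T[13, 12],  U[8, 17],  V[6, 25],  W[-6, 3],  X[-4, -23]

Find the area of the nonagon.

928.5

Apply Gauss's area formula: 2A = Σ (x_i·y_{i+1} − x_{i+1}·y_i), indices taken mod 9.
P→Q: (16)(-20) − (21)(-21) = 121
Q→R: (21)(1) − (25)(-20) = 521
R→S: (25)(2) − (18)(1) = 32
S→T: (18)(12) − (13)(2) = 190
T→U: (13)(17) − (8)(12) = 125
U→V: (8)(25) − (6)(17) = 98
V→W: (6)(3) − (-6)(25) = 168
W→X: (-6)(-23) − (-4)(3) = 150
X→P: (-4)(-21) − (16)(-23) = 452
Σ = 1857
Area = |Σ|/2 = 928.5.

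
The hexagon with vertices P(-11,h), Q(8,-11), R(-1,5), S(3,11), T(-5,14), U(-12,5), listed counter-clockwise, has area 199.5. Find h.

Write out the shoelace sum; only the two edges meeting at P involve h:
2·Area = [((-12)·h − (-11)·5) + ((-11)·(-11) − 8·h)] + 243
       = -20·h + 419 = 399
⇒ h = 1.

1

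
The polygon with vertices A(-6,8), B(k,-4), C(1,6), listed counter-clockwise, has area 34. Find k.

2

Write out the shoelace sum; only the two edges meeting at B involve k:
2·Area = [((-6)·(-4) − k·8) + (k·6 − 1·(-4))] + 44
       = -2·k + 72 = 68
⇒ k = 2.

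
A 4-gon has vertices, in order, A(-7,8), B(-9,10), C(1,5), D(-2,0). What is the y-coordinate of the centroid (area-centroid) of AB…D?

289/59

Apply Gauss's area formula. First the cross-terms c_i = x_i·y_{i+1} − x_{i+1}·y_i:
  2, -55, 10, -16  ⇒  2A = -59, A = -29.5.
Then Σ (y_i + y_{i+1})·c_i = -867, so ȳ = -867 / (6·(-29.5)) = 289/59.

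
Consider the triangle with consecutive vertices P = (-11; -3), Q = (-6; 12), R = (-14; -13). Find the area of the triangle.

Apply the shoelace (surveyor's) formula: 2A = Σ (x_i·y_{i+1} − x_{i+1}·y_i), indices taken mod 3.
Σ = (-150) + (246) + (-101) = -5
Area = |Σ|/2 = 2.5.

2.5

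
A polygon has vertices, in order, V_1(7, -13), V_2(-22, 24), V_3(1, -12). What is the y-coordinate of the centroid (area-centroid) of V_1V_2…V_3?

Apply the surveyor's formula. First the cross-terms c_i = x_i·y_{i+1} − x_{i+1}·y_i:
  -118, 240, 71  ⇒  2A = 193, A = 96.5.
Then Σ (y_i + y_{i+1})·c_i = -193, so ȳ = -193 / (6·96.5) = -1/3.

-1/3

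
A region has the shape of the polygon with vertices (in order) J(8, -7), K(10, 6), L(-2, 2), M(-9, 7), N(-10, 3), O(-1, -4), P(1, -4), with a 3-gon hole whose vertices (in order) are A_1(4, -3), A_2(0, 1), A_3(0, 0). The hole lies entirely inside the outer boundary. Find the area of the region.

Outer boundary:
Apply the shoelace formula: 2A = Σ (x_i·y_{i+1} − x_{i+1}·y_i), indices taken mod 7.
Σ = (118) + (32) + (4) + (43) + (43) + (8) + (25) = 273
Area = |Σ|/2 = 136.5.
Hole:
Apply Gauss's area formula: 2A = Σ (x_i·y_{i+1} − x_{i+1}·y_i), indices taken mod 3.
Σ = (4) + (0) + (0) = 4
Area = |Σ|/2 = 2.
Net area = 136.5 − 2 = 134.5.

134.5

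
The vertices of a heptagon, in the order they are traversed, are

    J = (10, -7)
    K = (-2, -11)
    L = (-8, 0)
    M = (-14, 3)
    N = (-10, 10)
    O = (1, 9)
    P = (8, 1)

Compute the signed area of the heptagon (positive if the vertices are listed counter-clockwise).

-291.5

Apply the shoelace (surveyor's) formula: 2A = Σ (x_i·y_{i+1} − x_{i+1}·y_i), indices taken mod 7.
J→K: (10)(-11) − (-2)(-7) = -124
K→L: (-2)(0) − (-8)(-11) = -88
L→M: (-8)(3) − (-14)(0) = -24
M→N: (-14)(10) − (-10)(3) = -110
N→O: (-10)(9) − (1)(10) = -100
O→P: (1)(1) − (8)(9) = -71
P→J: (8)(-7) − (10)(1) = -66
Σ = -583
Signed area = Σ/2 = -291.5 (negative ⇒ clockwise traversal).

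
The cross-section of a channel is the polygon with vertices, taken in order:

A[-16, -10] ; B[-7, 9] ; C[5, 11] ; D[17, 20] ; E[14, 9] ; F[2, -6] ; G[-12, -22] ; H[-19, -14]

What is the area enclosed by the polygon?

Apply the surveyor's formula: 2A = Σ (x_i·y_{i+1} − x_{i+1}·y_i), indices taken mod 8.
Cross-terms: -214, -122, -87, -127, -102, -116, -250, -34  ⇒  Σ = -1052
Area = |Σ|/2 = 526.

526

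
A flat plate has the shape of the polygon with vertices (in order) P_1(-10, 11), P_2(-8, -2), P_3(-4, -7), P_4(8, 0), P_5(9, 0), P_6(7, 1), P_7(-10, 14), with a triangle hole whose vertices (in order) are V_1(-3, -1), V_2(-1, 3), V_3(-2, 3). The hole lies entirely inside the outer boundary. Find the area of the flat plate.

177.5

Outer boundary:
Apply the surveyor's formula: 2A = Σ (x_i·y_{i+1} − x_{i+1}·y_i), indices taken mod 7.
Σ = (108) + (48) + (56) + (0) + (9) + (108) + (30) = 359
Area = |Σ|/2 = 179.5.
Hole:
Apply the shoelace formula: 2A = Σ (x_i·y_{i+1} − x_{i+1}·y_i), indices taken mod 3.
Cross-terms: -10, 3, 11  ⇒  Σ = 4
Area = |Σ|/2 = 2.
Net area = 179.5 − 2 = 177.5.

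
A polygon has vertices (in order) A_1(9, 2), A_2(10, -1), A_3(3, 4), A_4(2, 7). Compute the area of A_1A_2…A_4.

A_1→A_2: (9)(-1) − (10)(2) = -29
A_2→A_3: (10)(4) − (3)(-1) = 43
A_3→A_4: (3)(7) − (2)(4) = 13
A_4→A_1: (2)(2) − (9)(7) = -59
Σ = -32
Area = |Σ|/2 = 16.

16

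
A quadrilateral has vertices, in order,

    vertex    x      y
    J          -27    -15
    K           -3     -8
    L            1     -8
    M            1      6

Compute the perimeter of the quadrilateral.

78

|JK| = √((24)² + (7)²) = √625 = 25
|KL| = √((4)² + (0)²) = √16 = 4
|LM| = √((0)² + (14)²) = √196 = 14
|MJ| = √((-28)² + (-21)²) = √1225 = 35
Perimeter = 25 + 4 + 14 + 35 = 78.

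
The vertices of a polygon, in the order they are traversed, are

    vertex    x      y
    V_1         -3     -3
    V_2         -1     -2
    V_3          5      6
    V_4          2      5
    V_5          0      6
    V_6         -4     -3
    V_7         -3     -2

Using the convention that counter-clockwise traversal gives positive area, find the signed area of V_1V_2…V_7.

29

Apply the shoelace (surveyor's) formula: 2A = Σ (x_i·y_{i+1} − x_{i+1}·y_i), indices taken mod 7.
V_1→V_2: (-3)(-2) − (-1)(-3) = 3
V_2→V_3: (-1)(6) − (5)(-2) = 4
V_3→V_4: (5)(5) − (2)(6) = 13
V_4→V_5: (2)(6) − (0)(5) = 12
V_5→V_6: (0)(-3) − (-4)(6) = 24
V_6→V_7: (-4)(-2) − (-3)(-3) = -1
V_7→V_1: (-3)(-3) − (-3)(-2) = 3
Σ = 58
Signed area = Σ/2 = 29 (positive ⇒ counter-clockwise traversal).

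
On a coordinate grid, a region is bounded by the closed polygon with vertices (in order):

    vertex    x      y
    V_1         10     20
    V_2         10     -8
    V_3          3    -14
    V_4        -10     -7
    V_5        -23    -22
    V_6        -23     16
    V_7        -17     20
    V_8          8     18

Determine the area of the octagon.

Apply the surveyor's formula: 2A = Σ (x_i·y_{i+1} − x_{i+1}·y_i), indices taken mod 8.
Σ = (-280) + (-116) + (-161) + (59) + (-874) + (-188) + (-466) + (-20) = -2046
Area = |Σ|/2 = 1023.

1023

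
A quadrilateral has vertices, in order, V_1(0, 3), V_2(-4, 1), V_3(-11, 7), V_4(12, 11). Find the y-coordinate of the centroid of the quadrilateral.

1637/261

Apply the surveyor's formula. First the cross-terms c_i = x_i·y_{i+1} − x_{i+1}·y_i:
  12, -17, -205, 36  ⇒  2A = -174, A = -87.
Then Σ (y_i + y_{i+1})·c_i = -3274, so ȳ = -3274 / (6·(-87)) = 1637/261.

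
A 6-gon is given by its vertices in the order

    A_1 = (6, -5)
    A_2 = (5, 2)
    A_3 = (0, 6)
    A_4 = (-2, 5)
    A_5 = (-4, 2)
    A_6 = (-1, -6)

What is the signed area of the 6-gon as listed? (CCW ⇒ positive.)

Σ = (37) + (30) + (12) + (16) + (26) + (41) = 162
Signed area = Σ/2 = 81 (positive ⇒ counter-clockwise traversal).

81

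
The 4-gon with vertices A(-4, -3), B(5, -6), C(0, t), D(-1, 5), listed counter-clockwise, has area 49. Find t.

6

The doubled signed area Σ (x_i y_{i+1} − x_{i+1} y_i) is linear in t.
With t=0 it equals 62; the coefficient of t is 6 (from the two edges through C).
So 6·t + 62 = 2·49 = 98 ⇒ t = 6.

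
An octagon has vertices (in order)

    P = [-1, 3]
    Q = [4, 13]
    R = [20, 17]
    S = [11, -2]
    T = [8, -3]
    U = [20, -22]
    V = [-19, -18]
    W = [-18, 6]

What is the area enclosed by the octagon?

920.5

Apply Gauss's area formula: 2A = Σ (x_i·y_{i+1} − x_{i+1}·y_i), indices taken mod 8.
P→Q: (-1)(13) − (4)(3) = -25
Q→R: (4)(17) − (20)(13) = -192
R→S: (20)(-2) − (11)(17) = -227
S→T: (11)(-3) − (8)(-2) = -17
T→U: (8)(-22) − (20)(-3) = -116
U→V: (20)(-18) − (-19)(-22) = -778
V→W: (-19)(6) − (-18)(-18) = -438
W→P: (-18)(3) − (-1)(6) = -48
Σ = -1841
Area = |Σ|/2 = 920.5.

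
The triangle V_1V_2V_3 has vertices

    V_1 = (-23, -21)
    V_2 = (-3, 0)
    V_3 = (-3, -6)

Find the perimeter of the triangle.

|V_1V_2| = √((20)² + (21)²) = √841 = 29
|V_2V_3| = √((0)² + (-6)²) = √36 = 6
|V_3V_1| = √((-20)² + (-15)²) = √625 = 25
Perimeter = 29 + 6 + 25 = 60.

60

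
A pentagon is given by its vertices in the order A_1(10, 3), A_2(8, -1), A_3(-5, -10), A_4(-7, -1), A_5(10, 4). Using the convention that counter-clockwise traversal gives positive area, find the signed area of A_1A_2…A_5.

-106

Apply Gauss's area formula: 2A = Σ (x_i·y_{i+1} − x_{i+1}·y_i), indices taken mod 5.
Σ = (-34) + (-85) + (-65) + (-18) + (-10) = -212
Signed area = Σ/2 = -106 (negative ⇒ clockwise traversal).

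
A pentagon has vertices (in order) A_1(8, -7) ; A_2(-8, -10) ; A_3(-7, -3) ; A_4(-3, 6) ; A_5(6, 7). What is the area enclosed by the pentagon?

194

Apply the shoelace formula: 2A = Σ (x_i·y_{i+1} − x_{i+1}·y_i), indices taken mod 5.
Cross-terms: -136, -46, -51, -57, -98  ⇒  Σ = -388
Area = |Σ|/2 = 194.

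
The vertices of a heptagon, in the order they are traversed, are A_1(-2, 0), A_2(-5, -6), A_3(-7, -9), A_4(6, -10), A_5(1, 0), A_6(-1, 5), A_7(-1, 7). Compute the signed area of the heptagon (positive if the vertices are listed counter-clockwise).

83

A_1→A_2: (-2)(-6) − (-5)(0) = 12
A_2→A_3: (-5)(-9) − (-7)(-6) = 3
A_3→A_4: (-7)(-10) − (6)(-9) = 124
A_4→A_5: (6)(0) − (1)(-10) = 10
A_5→A_6: (1)(5) − (-1)(0) = 5
A_6→A_7: (-1)(7) − (-1)(5) = -2
A_7→A_1: (-1)(0) − (-2)(7) = 14
Σ = 166
Signed area = Σ/2 = 83 (positive ⇒ counter-clockwise traversal).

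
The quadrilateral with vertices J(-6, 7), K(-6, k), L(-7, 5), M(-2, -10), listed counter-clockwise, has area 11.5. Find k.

Write out the shoelace sum; only the two edges meeting at K involve k:
2·Area = [((-6)·k − (-6)·7) + ((-6)·5 − (-7)·k)] + 6
       = 1·k + 18 = 23
⇒ k = 5.

5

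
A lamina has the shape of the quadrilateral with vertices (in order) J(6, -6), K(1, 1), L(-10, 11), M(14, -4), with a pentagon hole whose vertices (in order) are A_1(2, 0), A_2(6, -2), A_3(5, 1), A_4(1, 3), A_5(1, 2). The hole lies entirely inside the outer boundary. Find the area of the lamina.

Outer boundary:
Apply the surveyor's formula: 2A = Σ (x_i·y_{i+1} − x_{i+1}·y_i), indices taken mod 4.
J→K: (6)(1) − (1)(-6) = 12
K→L: (1)(11) − (-10)(1) = 21
L→M: (-10)(-4) − (14)(11) = -114
M→J: (14)(-6) − (6)(-4) = -60
Σ = -141
Area = |Σ|/2 = 70.5.
Hole:
Σ = (-4) + (16) + (14) + (-1) + (-4) = 21
Area = |Σ|/2 = 10.5.
Net area = 70.5 − 10.5 = 60.

60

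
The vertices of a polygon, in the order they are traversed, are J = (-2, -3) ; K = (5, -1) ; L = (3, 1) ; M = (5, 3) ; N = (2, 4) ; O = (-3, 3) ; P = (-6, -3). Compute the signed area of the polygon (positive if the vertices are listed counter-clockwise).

50

Cross-terms: 17, 8, 4, 14, 18, 27, 12  ⇒  Σ = 100
Signed area = Σ/2 = 50 (positive ⇒ counter-clockwise traversal).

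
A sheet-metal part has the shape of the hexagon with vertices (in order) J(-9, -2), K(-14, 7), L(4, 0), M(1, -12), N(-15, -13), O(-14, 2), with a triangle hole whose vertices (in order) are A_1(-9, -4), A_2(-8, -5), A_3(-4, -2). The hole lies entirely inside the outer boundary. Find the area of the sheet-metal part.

259.5

Outer boundary:
Apply Gauss's area formula: 2A = Σ (x_i·y_{i+1} − x_{i+1}·y_i), indices taken mod 6.
Σ = (-91) + (-28) + (-48) + (-193) + (-212) + (46) = -526
Area = |Σ|/2 = 263.
Hole:
Apply the shoelace formula: 2A = Σ (x_i·y_{i+1} − x_{i+1}·y_i), indices taken mod 3.
Σ = (13) + (-4) + (-2) = 7
Area = |Σ|/2 = 3.5.
Net area = 263 − 3.5 = 259.5.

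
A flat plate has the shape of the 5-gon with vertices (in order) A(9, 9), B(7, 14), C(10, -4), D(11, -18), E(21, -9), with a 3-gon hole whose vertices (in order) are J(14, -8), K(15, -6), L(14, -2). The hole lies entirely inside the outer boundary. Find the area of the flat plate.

Outer boundary:
Apply Gauss's area formula: 2A = Σ (x_i·y_{i+1} − x_{i+1}·y_i), indices taken mod 5.
Cross-terms: 63, -168, -136, 279, 270  ⇒  Σ = 308
Area = |Σ|/2 = 154.
Hole:
J→K: (14)(-6) − (15)(-8) = 36
K→L: (15)(-2) − (14)(-6) = 54
L→J: (14)(-8) − (14)(-2) = -84
Σ = 6
Area = |Σ|/2 = 3.
Net area = 154 − 3 = 151.

151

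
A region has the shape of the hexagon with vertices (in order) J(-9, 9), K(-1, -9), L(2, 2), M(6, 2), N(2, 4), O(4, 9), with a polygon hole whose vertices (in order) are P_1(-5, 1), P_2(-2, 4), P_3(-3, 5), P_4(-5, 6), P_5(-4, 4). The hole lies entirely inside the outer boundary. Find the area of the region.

Outer boundary:
Σ = (90) + (16) + (-8) + (20) + (2) + (117) = 237
Area = |Σ|/2 = 118.5.
Hole:
P_1→P_2: (-5)(4) − (-2)(1) = -18
P_2→P_3: (-2)(5) − (-3)(4) = 2
P_3→P_4: (-3)(6) − (-5)(5) = 7
P_4→P_5: (-5)(4) − (-4)(6) = 4
P_5→P_1: (-4)(1) − (-5)(4) = 16
Σ = 11
Area = |Σ|/2 = 5.5.
Net area = 118.5 − 5.5 = 113.

113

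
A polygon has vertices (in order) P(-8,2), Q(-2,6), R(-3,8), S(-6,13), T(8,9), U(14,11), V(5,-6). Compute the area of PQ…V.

Σ = (-44) + (2) + (9) + (-158) + (-38) + (-139) + (-38) = -406
Area = |Σ|/2 = 203.

203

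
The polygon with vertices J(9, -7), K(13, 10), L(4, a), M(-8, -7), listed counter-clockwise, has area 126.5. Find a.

Write out the shoelace sum; only the two edges meeting at L involve a:
2·Area = [(13·a − 4·10) + (4·(-7) − (-8)·a)] + 300
       = 21·a + 232 = 253
⇒ a = 1.

1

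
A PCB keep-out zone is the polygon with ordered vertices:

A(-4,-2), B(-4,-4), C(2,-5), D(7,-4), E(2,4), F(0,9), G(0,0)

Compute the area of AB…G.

Apply the surveyor's formula: 2A = Σ (x_i·y_{i+1} − x_{i+1}·y_i), indices taken mod 7.
A→B: (-4)(-4) − (-4)(-2) = 8
B→C: (-4)(-5) − (2)(-4) = 28
C→D: (2)(-4) − (7)(-5) = 27
D→E: (7)(4) − (2)(-4) = 36
E→F: (2)(9) − (0)(4) = 18
F→G: (0)(0) − (0)(9) = 0
G→A: (0)(-2) − (-4)(0) = 0
Σ = 117
Area = |Σ|/2 = 58.5.

58.5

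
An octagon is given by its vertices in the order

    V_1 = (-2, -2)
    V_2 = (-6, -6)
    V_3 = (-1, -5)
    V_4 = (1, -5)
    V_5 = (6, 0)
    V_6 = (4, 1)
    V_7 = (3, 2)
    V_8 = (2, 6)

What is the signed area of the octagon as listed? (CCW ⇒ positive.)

Apply the shoelace (surveyor's) formula: 2A = Σ (x_i·y_{i+1} − x_{i+1}·y_i), indices taken mod 8.
Σ = (0) + (24) + (10) + (30) + (6) + (5) + (14) + (8) = 97
Signed area = Σ/2 = 48.5 (positive ⇒ counter-clockwise traversal).

48.5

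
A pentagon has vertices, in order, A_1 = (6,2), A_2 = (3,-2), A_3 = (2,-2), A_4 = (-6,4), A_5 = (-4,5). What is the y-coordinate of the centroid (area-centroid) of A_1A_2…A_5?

98/57

Apply the shoelace formula. First the cross-terms c_i = x_i·y_{i+1} − x_{i+1}·y_i:
  -18, -2, -4, -14, -38  ⇒  2A = -76, A = -38.
Then Σ (y_i + y_{i+1})·c_i = -392, so ȳ = -392 / (6·(-38)) = 98/57.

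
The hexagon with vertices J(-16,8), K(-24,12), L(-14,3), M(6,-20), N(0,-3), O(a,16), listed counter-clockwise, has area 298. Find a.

0

The doubled signed area Σ (x_i y_{i+1} − x_{i+1} y_i) is linear in a.
With a=0 it equals 596; the coefficient of a is 11 (from the two edges through O).
So 11·a + 596 = 2·298 = 596 ⇒ a = 0.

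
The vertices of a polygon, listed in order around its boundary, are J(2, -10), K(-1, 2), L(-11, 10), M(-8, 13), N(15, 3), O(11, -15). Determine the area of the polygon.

Apply the shoelace (surveyor's) formula: 2A = Σ (x_i·y_{i+1} − x_{i+1}·y_i), indices taken mod 6.
Cross-terms: -6, 12, -63, -219, -258, -80  ⇒  Σ = -614
Area = |Σ|/2 = 307.

307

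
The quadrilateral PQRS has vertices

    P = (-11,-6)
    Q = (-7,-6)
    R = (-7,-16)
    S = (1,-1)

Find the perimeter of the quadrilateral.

|PQ| = √((4)² + (0)²) = √16 = 4
|QR| = √((0)² + (-10)²) = √100 = 10
|RS| = √((8)² + (15)²) = √289 = 17
|SP| = √((-12)² + (-5)²) = √169 = 13
Perimeter = 4 + 10 + 17 + 13 = 44.

44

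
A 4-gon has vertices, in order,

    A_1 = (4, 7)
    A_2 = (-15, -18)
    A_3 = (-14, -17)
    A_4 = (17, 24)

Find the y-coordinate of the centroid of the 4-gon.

-7/3

Apply the shoelace formula. First the cross-terms c_i = x_i·y_{i+1} − x_{i+1}·y_i:
  33, 3, -47, 23  ⇒  2A = 12, A = 6.
Then Σ (y_i + y_{i+1})·c_i = -84, so ȳ = -84 / (6·6) = -7/3.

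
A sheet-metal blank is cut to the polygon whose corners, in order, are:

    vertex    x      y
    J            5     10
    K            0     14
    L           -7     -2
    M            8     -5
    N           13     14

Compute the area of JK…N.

228

Apply the surveyor's formula: 2A = Σ (x_i·y_{i+1} − x_{i+1}·y_i), indices taken mod 5.
Σ = (70) + (98) + (51) + (177) + (60) = 456
Area = |Σ|/2 = 228.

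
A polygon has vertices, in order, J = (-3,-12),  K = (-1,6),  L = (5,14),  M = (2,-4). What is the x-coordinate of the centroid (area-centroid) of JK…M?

178/237

Apply the shoelace formula. First the cross-terms c_i = x_i·y_{i+1} − x_{i+1}·y_i:
  -30, -44, -48, -36  ⇒  2A = -158, A = -79.
Then Σ (x_i + x_{i+1})·c_i = -356, so x̄ = -356 / (6·(-79)) = 178/237.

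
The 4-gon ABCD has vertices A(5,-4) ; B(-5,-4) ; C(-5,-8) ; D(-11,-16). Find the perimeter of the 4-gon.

44

|AB| = √((-10)² + (0)²) = √100 = 10
|BC| = √((0)² + (-4)²) = √16 = 4
|CD| = √((-6)² + (-8)²) = √100 = 10
|DA| = √((16)² + (12)²) = √400 = 20
Perimeter = 10 + 4 + 10 + 20 = 44.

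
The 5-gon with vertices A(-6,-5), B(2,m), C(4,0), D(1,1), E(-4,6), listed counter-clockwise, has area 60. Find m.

Write out the shoelace sum; only the two edges meeting at B involve m:
2·Area = [((-6)·m − 2·(-5)) + (2·0 − 4·m)] + 70
       = -10·m + 80 = 120
⇒ m = -4.

-4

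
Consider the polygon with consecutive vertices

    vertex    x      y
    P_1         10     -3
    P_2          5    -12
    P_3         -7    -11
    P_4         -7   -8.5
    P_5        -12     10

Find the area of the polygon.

Σ = (-105) + (-139) + (-17.5) + (-172) + (-64) = -497.5
Area = |Σ|/2 = 248.75.

248.75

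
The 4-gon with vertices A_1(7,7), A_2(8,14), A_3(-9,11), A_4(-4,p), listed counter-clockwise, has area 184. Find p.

The doubled signed area Σ (x_i y_{i+1} − x_{i+1} y_i) is linear in p.
With p=0 it equals 272; the coefficient of p is -16 (from the two edges through A_4).
So -16·p + 272 = 2·184 = 368 ⇒ p = -6.

-6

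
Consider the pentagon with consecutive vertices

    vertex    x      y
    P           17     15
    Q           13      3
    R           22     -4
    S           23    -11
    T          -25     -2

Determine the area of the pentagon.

Apply the shoelace formula: 2A = Σ (x_i·y_{i+1} − x_{i+1}·y_i), indices taken mod 5.
P→Q: (17)(3) − (13)(15) = -144
Q→R: (13)(-4) − (22)(3) = -118
R→S: (22)(-11) − (23)(-4) = -150
S→T: (23)(-2) − (-25)(-11) = -321
T→P: (-25)(15) − (17)(-2) = -341
Σ = -1074
Area = |Σ|/2 = 537.

537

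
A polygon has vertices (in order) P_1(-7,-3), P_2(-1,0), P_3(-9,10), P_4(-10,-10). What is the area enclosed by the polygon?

68.5

Apply the surveyor's formula: 2A = Σ (x_i·y_{i+1} − x_{i+1}·y_i), indices taken mod 4.
Σ = (-3) + (-10) + (190) + (-40) = 137
Area = |Σ|/2 = 68.5.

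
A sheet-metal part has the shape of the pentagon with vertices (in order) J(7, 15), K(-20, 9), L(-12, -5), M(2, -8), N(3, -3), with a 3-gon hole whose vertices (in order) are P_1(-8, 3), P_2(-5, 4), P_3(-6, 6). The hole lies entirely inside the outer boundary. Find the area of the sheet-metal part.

Outer boundary:
Cross-terms: 363, 208, 106, 18, 66  ⇒  Σ = 761
Area = |Σ|/2 = 380.5.
Hole:
Apply the surveyor's formula: 2A = Σ (x_i·y_{i+1} − x_{i+1}·y_i), indices taken mod 3.
Σ = (-17) + (-6) + (30) = 7
Area = |Σ|/2 = 3.5.
Net area = 380.5 − 3.5 = 377.

377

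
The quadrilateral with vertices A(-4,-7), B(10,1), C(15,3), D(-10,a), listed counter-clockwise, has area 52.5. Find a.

-4

The doubled signed area Σ (x_i y_{i+1} − x_{i+1} y_i) is linear in a.
With a=0 it equals 181; the coefficient of a is 19 (from the two edges through D).
So 19·a + 181 = 2·52.5 = 105 ⇒ a = -4.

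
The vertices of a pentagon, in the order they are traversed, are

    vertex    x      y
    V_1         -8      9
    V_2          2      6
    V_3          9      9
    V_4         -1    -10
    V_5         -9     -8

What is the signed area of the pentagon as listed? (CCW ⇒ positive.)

Σ = (-66) + (-36) + (-81) + (-82) + (-145) = -410
Signed area = Σ/2 = -205 (negative ⇒ clockwise traversal).

-205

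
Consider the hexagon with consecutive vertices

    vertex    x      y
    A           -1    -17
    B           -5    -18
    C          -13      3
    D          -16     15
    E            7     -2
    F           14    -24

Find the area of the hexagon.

469

Apply the shoelace (surveyor's) formula: 2A = Σ (x_i·y_{i+1} − x_{i+1}·y_i), indices taken mod 6.
Cross-terms: -67, -249, -147, -73, -140, -262  ⇒  Σ = -938
Area = |Σ|/2 = 469.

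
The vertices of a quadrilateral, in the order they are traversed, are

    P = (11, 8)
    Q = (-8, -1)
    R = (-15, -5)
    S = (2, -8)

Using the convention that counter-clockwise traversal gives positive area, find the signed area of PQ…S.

Apply the shoelace formula: 2A = Σ (x_i·y_{i+1} − x_{i+1}·y_i), indices taken mod 4.
Cross-terms: 53, 25, 130, 104  ⇒  Σ = 312
Signed area = Σ/2 = 156 (positive ⇒ counter-clockwise traversal).

156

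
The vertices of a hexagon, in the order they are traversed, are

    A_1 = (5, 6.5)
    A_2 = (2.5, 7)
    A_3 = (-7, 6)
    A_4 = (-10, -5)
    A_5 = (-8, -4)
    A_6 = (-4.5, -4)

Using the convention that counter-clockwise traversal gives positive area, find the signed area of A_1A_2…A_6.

91.25

Cross-terms: 18.75, 64, 95, 0, 14, -9.25  ⇒  Σ = 182.5
Signed area = Σ/2 = 91.25 (positive ⇒ counter-clockwise traversal).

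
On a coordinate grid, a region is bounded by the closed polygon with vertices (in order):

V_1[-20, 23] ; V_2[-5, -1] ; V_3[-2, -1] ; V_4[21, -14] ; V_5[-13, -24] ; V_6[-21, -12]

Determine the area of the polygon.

Apply the shoelace (surveyor's) formula: 2A = Σ (x_i·y_{i+1} − x_{i+1}·y_i), indices taken mod 6.
Cross-terms: 135, 3, 49, -686, -348, -723  ⇒  Σ = -1570
Area = |Σ|/2 = 785.

785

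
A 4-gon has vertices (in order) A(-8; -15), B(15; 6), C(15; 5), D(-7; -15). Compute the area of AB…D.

Apply the shoelace formula: 2A = Σ (x_i·y_{i+1} − x_{i+1}·y_i), indices taken mod 4.
A→B: (-8)(6) − (15)(-15) = 177
B→C: (15)(5) − (15)(6) = -15
C→D: (15)(-15) − (-7)(5) = -190
D→A: (-7)(-15) − (-8)(-15) = -15
Σ = -43
Area = |Σ|/2 = 21.5.

21.5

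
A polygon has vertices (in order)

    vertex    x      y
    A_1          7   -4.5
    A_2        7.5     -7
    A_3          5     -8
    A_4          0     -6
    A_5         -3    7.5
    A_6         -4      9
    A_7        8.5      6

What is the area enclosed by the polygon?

Apply Gauss's area formula: 2A = Σ (x_i·y_{i+1} − x_{i+1}·y_i), indices taken mod 7.
Cross-terms: -15.25, -25, -30, -18, 3, -100.5, -80.25  ⇒  Σ = -266
Area = |Σ|/2 = 133.

133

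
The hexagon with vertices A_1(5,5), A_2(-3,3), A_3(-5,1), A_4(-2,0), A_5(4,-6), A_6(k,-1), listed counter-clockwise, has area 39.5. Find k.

The doubled signed area Σ (x_i y_{i+1} − x_{i+1} y_i) is linear in k.
With k=0 it equals 57; the coefficient of k is 11 (from the two edges through A_6).
So 11·k + 57 = 2·39.5 = 79 ⇒ k = 2.

2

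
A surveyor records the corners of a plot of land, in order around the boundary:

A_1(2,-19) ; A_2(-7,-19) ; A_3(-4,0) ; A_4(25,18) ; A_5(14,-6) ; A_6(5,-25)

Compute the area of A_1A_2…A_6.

543

Apply the shoelace formula: 2A = Σ (x_i·y_{i+1} − x_{i+1}·y_i), indices taken mod 6.
A_1→A_2: (2)(-19) − (-7)(-19) = -171
A_2→A_3: (-7)(0) − (-4)(-19) = -76
A_3→A_4: (-4)(18) − (25)(0) = -72
A_4→A_5: (25)(-6) − (14)(18) = -402
A_5→A_6: (14)(-25) − (5)(-6) = -320
A_6→A_1: (5)(-19) − (2)(-25) = -45
Σ = -1086
Area = |Σ|/2 = 543.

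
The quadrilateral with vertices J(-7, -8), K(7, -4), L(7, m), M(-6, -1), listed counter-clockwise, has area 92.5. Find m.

3

The doubled signed area Σ (x_i y_{i+1} − x_{i+1} y_i) is linear in m.
With m=0 it equals 146; the coefficient of m is 13 (from the two edges through L).
So 13·m + 146 = 2·92.5 = 185 ⇒ m = 3.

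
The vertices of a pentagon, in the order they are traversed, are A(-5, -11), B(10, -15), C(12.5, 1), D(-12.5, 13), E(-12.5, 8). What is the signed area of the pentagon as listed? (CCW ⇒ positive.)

A→B: (-5)(-15) − (10)(-11) = 185
B→C: (10)(1) − (12.5)(-15) = 197.5
C→D: (12.5)(13) − (-12.5)(1) = 175
D→E: (-12.5)(8) − (-12.5)(13) = 62.5
E→A: (-12.5)(-11) − (-5)(8) = 177.5
Σ = 797.5
Signed area = Σ/2 = 398.75 (positive ⇒ counter-clockwise traversal).

398.75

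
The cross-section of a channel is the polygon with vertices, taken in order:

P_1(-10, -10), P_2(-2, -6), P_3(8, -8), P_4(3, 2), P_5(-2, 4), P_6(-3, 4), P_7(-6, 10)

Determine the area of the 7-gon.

159

Apply the shoelace formula: 2A = Σ (x_i·y_{i+1} − x_{i+1}·y_i), indices taken mod 7.
Σ = (40) + (64) + (40) + (16) + (4) + (-6) + (160) = 318
Area = |Σ|/2 = 159.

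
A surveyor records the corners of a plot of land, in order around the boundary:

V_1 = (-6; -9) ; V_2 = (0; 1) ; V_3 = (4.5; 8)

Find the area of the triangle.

Apply the shoelace formula: 2A = Σ (x_i·y_{i+1} − x_{i+1}·y_i), indices taken mod 3.
Σ = (-6) + (-4.5) + (7.5) = -3
Area = |Σ|/2 = 1.5.

1.5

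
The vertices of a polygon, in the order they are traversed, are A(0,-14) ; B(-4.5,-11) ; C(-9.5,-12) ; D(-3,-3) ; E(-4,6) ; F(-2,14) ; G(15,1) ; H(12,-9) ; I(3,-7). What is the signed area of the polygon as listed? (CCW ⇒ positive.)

-326.5

Σ = (-63) + (-50.5) + (-7.5) + (-30) + (-44) + (-212) + (-147) + (-57) + (-42) = -653
Signed area = Σ/2 = -326.5 (negative ⇒ clockwise traversal).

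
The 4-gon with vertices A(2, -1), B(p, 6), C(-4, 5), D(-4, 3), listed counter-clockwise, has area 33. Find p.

The doubled signed area Σ (x_i y_{i+1} − x_{i+1} y_i) is linear in p.
With p=0 it equals 42; the coefficient of p is 6 (from the two edges through B).
So 6·p + 42 = 2·33 = 66 ⇒ p = 4.

4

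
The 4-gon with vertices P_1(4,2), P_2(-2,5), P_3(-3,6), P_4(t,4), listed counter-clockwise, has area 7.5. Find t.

-4

The doubled signed area Σ (x_i y_{i+1} − x_{i+1} y_i) is linear in t.
With t=0 it equals -1; the coefficient of t is -4 (from the two edges through P_4).
So -4·t + -1 = 2·7.5 = 15 ⇒ t = -4.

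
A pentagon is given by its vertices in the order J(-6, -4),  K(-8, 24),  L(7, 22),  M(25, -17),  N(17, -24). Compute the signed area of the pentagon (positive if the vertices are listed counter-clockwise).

J→K: (-6)(24) − (-8)(-4) = -176
K→L: (-8)(22) − (7)(24) = -344
L→M: (7)(-17) − (25)(22) = -669
M→N: (25)(-24) − (17)(-17) = -311
N→J: (17)(-4) − (-6)(-24) = -212
Σ = -1712
Signed area = Σ/2 = -856 (negative ⇒ clockwise traversal).

-856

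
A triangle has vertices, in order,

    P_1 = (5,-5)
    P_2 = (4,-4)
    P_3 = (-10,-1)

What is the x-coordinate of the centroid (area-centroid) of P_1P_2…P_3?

Apply the shoelace formula. First the cross-terms c_i = x_i·y_{i+1} − x_{i+1}·y_i:
  0, -44, 55  ⇒  2A = 11, A = 5.5.
Then Σ (x_i + x_{i+1})·c_i = -11, so x̄ = -11 / (6·5.5) = -1/3.

-1/3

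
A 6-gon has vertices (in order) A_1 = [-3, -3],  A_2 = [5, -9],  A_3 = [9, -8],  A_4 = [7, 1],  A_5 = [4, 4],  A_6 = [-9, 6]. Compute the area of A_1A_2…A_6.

Cross-terms: 42, 41, 65, 24, 60, 45  ⇒  Σ = 277
Area = |Σ|/2 = 138.5.

138.5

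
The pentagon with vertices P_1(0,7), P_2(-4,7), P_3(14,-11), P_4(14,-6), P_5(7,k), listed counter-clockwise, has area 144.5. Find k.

11

Write out the shoelace sum; only the two edges meeting at P_5 involve k:
2·Area = [(14·k − 7·(-6)) + (7·7 − 0·k)] + 44
       = 14·k + 135 = 289
⇒ k = 11.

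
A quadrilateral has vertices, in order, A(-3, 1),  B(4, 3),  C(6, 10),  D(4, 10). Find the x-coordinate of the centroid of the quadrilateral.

7/3

Apply the shoelace (surveyor's) formula. First the cross-terms c_i = x_i·y_{i+1} − x_{i+1}·y_i:
  -13, 22, 20, 34  ⇒  2A = 63, A = 31.5.
Then Σ (x_i + x_{i+1})·c_i = 441, so x̄ = 441 / (6·31.5) = 7/3.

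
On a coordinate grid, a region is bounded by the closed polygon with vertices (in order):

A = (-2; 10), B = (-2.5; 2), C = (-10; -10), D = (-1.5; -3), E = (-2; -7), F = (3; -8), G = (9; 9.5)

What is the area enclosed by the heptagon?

166

A→B: (-2)(2) − (-2.5)(10) = 21
B→C: (-2.5)(-10) − (-10)(2) = 45
C→D: (-10)(-3) − (-1.5)(-10) = 15
D→E: (-1.5)(-7) − (-2)(-3) = 4.5
E→F: (-2)(-8) − (3)(-7) = 37
F→G: (3)(9.5) − (9)(-8) = 100.5
G→A: (9)(10) − (-2)(9.5) = 109
Σ = 332
Area = |Σ|/2 = 166.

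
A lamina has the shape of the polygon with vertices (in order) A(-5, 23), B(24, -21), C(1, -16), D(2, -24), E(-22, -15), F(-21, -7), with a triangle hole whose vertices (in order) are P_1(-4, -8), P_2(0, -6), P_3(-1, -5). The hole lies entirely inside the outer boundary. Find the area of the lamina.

1016.5

Outer boundary:
Apply the shoelace (surveyor's) formula: 2A = Σ (x_i·y_{i+1} − x_{i+1}·y_i), indices taken mod 6.
Σ = (-447) + (-363) + (8) + (-558) + (-161) + (-518) = -2039
Area = |Σ|/2 = 1019.5.
Hole:
Apply the surveyor's formula: 2A = Σ (x_i·y_{i+1} − x_{i+1}·y_i), indices taken mod 3.
Σ = (24) + (-6) + (-12) = 6
Area = |Σ|/2 = 3.
Net area = 1019.5 − 3 = 1016.5.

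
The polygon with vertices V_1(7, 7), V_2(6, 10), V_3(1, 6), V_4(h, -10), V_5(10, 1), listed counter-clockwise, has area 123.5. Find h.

Write out the shoelace sum; only the two edges meeting at V_4 involve h:
2·Area = [(1·(-10) − h·6) + (h·1 − 10·(-10))] + 117
       = -5·h + 207 = 247
⇒ h = -8.

-8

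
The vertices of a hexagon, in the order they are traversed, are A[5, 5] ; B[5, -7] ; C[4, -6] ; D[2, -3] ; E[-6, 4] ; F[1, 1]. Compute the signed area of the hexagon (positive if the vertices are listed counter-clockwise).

-41

Apply the shoelace (surveyor's) formula: 2A = Σ (x_i·y_{i+1} − x_{i+1}·y_i), indices taken mod 6.
Σ = (-60) + (-2) + (0) + (-10) + (-10) + (0) = -82
Signed area = Σ/2 = -41 (negative ⇒ clockwise traversal).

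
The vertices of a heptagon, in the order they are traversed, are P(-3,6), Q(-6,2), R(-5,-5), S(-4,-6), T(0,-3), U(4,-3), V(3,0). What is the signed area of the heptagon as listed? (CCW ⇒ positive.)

Apply the shoelace formula: 2A = Σ (x_i·y_{i+1} − x_{i+1}·y_i), indices taken mod 7.
Cross-terms: 30, 40, 10, 12, 12, 9, 18  ⇒  Σ = 131
Signed area = Σ/2 = 65.5 (positive ⇒ counter-clockwise traversal).

65.5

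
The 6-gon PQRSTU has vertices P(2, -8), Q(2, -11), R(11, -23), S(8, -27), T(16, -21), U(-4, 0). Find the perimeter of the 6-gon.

72

|PQ| = √((0)² + (-3)²) = √9 = 3
|QR| = √((9)² + (-12)²) = √225 = 15
|RS| = √((-3)² + (-4)²) = √25 = 5
|ST| = √((8)² + (6)²) = √100 = 10
|TU| = √((-20)² + (21)²) = √841 = 29
|UP| = √((6)² + (-8)²) = √100 = 10
Perimeter = 3 + 15 + 5 + 10 + 29 + 10 = 72.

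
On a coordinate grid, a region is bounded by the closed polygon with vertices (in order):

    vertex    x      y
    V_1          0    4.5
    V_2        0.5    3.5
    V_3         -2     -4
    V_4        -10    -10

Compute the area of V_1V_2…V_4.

Cross-terms: -2.25, 5, -20, -45  ⇒  Σ = -62.25
Area = |Σ|/2 = 31.125.

31.125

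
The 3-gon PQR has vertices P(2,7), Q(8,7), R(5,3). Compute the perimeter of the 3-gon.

|PQ| = √((6)² + (0)²) = √36 = 6
|QR| = √((-3)² + (-4)²) = √25 = 5
|RP| = √((-3)² + (4)²) = √25 = 5
Perimeter = 6 + 5 + 5 = 16.

16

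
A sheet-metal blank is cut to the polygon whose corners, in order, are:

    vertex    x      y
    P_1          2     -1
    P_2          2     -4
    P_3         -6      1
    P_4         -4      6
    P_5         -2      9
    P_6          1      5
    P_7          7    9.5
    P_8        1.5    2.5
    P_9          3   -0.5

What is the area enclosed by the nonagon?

Apply Gauss's area formula: 2A = Σ (x_i·y_{i+1} − x_{i+1}·y_i), indices taken mod 9.
P_1→P_2: (2)(-4) − (2)(-1) = -6
P_2→P_3: (2)(1) − (-6)(-4) = -22
P_3→P_4: (-6)(6) − (-4)(1) = -32
P_4→P_5: (-4)(9) − (-2)(6) = -24
P_5→P_6: (-2)(5) − (1)(9) = -19
P_6→P_7: (1)(9.5) − (7)(5) = -25.5
P_7→P_8: (7)(2.5) − (1.5)(9.5) = 3.25
P_8→P_9: (1.5)(-0.5) − (3)(2.5) = -8.25
P_9→P_1: (3)(-1) − (2)(-0.5) = -2
Σ = -135.5
Area = |Σ|/2 = 67.75.

67.75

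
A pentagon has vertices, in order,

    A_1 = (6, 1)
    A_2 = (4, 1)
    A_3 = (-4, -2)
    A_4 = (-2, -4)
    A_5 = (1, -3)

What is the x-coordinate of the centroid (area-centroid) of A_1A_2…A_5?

71/117

Apply the shoelace formula. First the cross-terms c_i = x_i·y_{i+1} − x_{i+1}·y_i:
  2, -4, 12, 10, 19  ⇒  2A = 39, A = 19.5.
Then Σ (x_i + x_{i+1})·c_i = 71, so x̄ = 71 / (6·19.5) = 71/117.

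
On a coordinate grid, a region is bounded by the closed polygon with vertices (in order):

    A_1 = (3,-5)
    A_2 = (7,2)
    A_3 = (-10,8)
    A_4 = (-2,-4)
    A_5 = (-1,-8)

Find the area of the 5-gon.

107

Σ = (41) + (76) + (56) + (12) + (29) = 214
Area = |Σ|/2 = 107.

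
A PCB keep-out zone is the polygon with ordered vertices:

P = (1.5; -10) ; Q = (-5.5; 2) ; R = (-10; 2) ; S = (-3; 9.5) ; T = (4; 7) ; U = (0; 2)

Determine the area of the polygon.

93

Apply Gauss's area formula: 2A = Σ (x_i·y_{i+1} − x_{i+1}·y_i), indices taken mod 6.
Σ = (-52) + (9) + (-89) + (-59) + (8) + (-3) = -186
Area = |Σ|/2 = 93.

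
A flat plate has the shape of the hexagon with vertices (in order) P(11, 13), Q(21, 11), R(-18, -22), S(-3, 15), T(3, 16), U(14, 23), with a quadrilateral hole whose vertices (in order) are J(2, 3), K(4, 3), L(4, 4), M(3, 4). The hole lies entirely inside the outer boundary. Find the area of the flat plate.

Outer boundary:
Apply the shoelace (surveyor's) formula: 2A = Σ (x_i·y_{i+1} − x_{i+1}·y_i), indices taken mod 6.
Σ = (-152) + (-264) + (-336) + (-93) + (-155) + (-71) = -1071
Area = |Σ|/2 = 535.5.
Hole:
Apply the shoelace formula: 2A = Σ (x_i·y_{i+1} − x_{i+1}·y_i), indices taken mod 4.
Σ = (-6) + (4) + (4) + (1) = 3
Area = |Σ|/2 = 1.5.
Net area = 535.5 − 1.5 = 534.

534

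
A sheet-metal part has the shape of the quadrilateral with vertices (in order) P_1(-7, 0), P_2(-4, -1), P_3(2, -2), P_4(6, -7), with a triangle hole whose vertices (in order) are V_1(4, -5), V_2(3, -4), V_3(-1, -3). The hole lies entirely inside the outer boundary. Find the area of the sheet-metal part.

15.5

Outer boundary:
Apply Gauss's area formula: 2A = Σ (x_i·y_{i+1} − x_{i+1}·y_i), indices taken mod 4.
P_1→P_2: (-7)(-1) − (-4)(0) = 7
P_2→P_3: (-4)(-2) − (2)(-1) = 10
P_3→P_4: (2)(-7) − (6)(-2) = -2
P_4→P_1: (6)(0) − (-7)(-7) = -49
Σ = -34
Area = |Σ|/2 = 17.
Hole:
Apply the shoelace formula: 2A = Σ (x_i·y_{i+1} − x_{i+1}·y_i), indices taken mod 3.
Σ = (-1) + (-13) + (17) = 3
Area = |Σ|/2 = 1.5.
Net area = 17 − 1.5 = 15.5.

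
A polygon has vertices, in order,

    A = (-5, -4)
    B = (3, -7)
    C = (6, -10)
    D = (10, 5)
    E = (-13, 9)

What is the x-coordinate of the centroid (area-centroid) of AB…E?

-13/147

Apply Gauss's area formula. First the cross-terms c_i = x_i·y_{i+1} − x_{i+1}·y_i:
  47, 12, 130, 155, 97  ⇒  2A = 441, A = 220.5.
Then Σ (x_i + x_{i+1})·c_i = -117, so x̄ = -117 / (6·220.5) = -13/147.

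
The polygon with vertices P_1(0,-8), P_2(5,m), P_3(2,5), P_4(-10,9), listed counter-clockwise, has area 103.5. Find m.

The doubled signed area Σ (x_i y_{i+1} − x_{i+1} y_i) is linear in m.
With m=0 it equals 213; the coefficient of m is -2 (from the two edges through P_2).
So -2·m + 213 = 2·103.5 = 207 ⇒ m = 3.

3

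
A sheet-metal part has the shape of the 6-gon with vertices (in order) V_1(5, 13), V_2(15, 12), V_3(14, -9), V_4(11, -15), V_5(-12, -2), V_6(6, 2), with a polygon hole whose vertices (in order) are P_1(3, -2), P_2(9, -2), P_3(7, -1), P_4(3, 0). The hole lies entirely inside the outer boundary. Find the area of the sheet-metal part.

Outer boundary:
Cross-terms: -135, -303, -111, -202, -12, 68  ⇒  Σ = -695
Area = |Σ|/2 = 347.5.
Hole:
Apply the shoelace (surveyor's) formula: 2A = Σ (x_i·y_{i+1} − x_{i+1}·y_i), indices taken mod 4.
Σ = (12) + (5) + (3) + (-6) = 14
Area = |Σ|/2 = 7.
Net area = 347.5 − 7 = 340.5.

340.5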